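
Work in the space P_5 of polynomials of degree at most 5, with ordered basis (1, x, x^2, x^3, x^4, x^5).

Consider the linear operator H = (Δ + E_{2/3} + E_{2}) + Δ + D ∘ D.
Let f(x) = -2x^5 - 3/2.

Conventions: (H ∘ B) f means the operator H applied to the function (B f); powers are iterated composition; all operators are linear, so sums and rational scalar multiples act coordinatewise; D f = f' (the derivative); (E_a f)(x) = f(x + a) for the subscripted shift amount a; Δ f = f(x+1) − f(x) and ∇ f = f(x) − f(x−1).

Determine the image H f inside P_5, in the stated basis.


g(x) = -4x^5 - (140/3)x^4 - (1520/9)x^3 - (5560/27)x^2 - (14740/81)x - 17317/243

Δ f = -10x^4 - 20x^3 - 20x^2 - 10x - 2
E_{2/3} f = -2x^5 - (20/3)x^4 - (80/9)x^3 - (160/27)x^2 - (160/81)x - 857/486
E_{2} f = -2x^5 - 20x^4 - 80x^3 - 160x^2 - 160x - 131/2
(Δ + E_{2/3} + E_{2}) f = -4x^5 - (110/3)x^4 - (980/9)x^3 - (5020/27)x^2 - (13930/81)x - 16831/243
Δ f = -10x^4 - 20x^3 - 20x^2 - 10x - 2
D f = -10x^4
D D f = -40x^3
((Δ + E_{2/3} + E_{2}) + Δ + D ∘ D) f = -4x^5 - (140/3)x^4 - (1520/9)x^3 - (5560/27)x^2 - (14740/81)x - 17317/243


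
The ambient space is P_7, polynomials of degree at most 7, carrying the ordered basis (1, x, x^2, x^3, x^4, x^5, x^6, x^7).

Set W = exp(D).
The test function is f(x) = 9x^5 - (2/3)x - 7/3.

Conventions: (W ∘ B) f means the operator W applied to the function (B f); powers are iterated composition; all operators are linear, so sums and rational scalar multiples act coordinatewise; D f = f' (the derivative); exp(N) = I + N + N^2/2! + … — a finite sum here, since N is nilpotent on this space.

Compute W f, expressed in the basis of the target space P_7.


order-1 term: 45x^4 - 2/3
order-2 term: 90x^3
order-3 term: 90x^2
order-4 term: 45x
order-5 term: 9
the series for exp(D) f terminates at order 5
exp(D) f = 9x^5 + 45x^4 + 90x^3 + 90x^2 + (133/3)x + 6

g(x) = 9x^5 + 45x^4 + 90x^3 + 90x^2 + (133/3)x + 6


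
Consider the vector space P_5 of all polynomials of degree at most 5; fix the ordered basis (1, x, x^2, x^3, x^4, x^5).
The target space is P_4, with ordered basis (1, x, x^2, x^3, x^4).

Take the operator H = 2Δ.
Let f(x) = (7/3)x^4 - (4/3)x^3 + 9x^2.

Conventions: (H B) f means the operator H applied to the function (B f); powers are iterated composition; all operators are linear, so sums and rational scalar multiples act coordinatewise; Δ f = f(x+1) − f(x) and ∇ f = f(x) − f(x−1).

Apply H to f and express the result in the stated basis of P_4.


the image equals g(x) = (56/3)x^3 + 20x^2 + (140/3)x + 20

Δ f = (28/3)x^3 + 10x^2 + (70/3)x + 10
(2Δ) f = (56/3)x^3 + 20x^2 + (140/3)x + 20


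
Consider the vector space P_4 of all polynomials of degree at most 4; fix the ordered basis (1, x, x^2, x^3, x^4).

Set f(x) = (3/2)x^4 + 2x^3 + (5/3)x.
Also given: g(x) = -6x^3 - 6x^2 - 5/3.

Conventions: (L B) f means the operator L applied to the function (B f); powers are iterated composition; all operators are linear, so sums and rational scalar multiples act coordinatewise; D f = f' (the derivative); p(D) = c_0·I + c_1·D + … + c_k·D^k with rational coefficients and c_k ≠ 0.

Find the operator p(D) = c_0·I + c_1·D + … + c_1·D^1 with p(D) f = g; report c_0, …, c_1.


c_0 = 0, c_1 = -1

D^0 f = (3/2)x^4 + 2x^3 + (5/3)x
D^1 f = 6x^3 + 6x^2 + 5/3
matching coefficients of g against c_0 f + c_1 Df + … from the top degree down determines the c_i
solution: c_0 = 0, c_1 = -1


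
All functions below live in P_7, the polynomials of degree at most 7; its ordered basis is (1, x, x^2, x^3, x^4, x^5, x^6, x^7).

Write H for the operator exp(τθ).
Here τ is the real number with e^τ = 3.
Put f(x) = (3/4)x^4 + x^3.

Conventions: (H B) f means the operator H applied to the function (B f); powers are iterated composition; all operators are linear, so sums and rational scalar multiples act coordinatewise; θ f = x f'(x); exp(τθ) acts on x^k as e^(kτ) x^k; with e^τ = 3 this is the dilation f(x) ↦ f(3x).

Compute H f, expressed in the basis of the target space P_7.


exp(τθ) x^k = e^(kτ) x^k; with e^τ = 3 this sends x^k to 3^k x^k
x^3 ↦ 27 x^3
x^4 ↦ 81 x^4
applying this coordinatewise to f: exp(τθ) f = (243/4)x^4 + 27x^3

g(x) = (243/4)x^4 + 27x^3


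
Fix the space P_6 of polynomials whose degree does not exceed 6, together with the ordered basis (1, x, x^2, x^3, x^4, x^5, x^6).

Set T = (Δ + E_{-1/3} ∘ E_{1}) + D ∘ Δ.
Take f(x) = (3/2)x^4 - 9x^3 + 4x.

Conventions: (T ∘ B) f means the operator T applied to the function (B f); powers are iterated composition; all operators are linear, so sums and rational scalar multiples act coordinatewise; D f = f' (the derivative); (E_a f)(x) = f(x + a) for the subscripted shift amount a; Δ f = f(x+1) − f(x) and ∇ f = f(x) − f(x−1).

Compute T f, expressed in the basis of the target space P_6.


g(x) = (3/2)x^4 + x^3 - 14x^2 - (569/9)x - 1307/54

Δ f = 6x^3 - 18x^2 - 21x - 7/2
E_{1} f = (3/2)x^4 - 3x^3 - 18x^2 - 17x - 7/2
E_{-1/3} E_{1} f = (3/2)x^4 - 5x^3 - 14x^2 - (56/9)x + 8/27
(Δ + E_{-1/3} ∘ E_{1}) f = (3/2)x^4 + x^3 - 32x^2 - (245/9)x - 173/54
Δ f = 6x^3 - 18x^2 - 21x - 7/2
D Δ f = 18x^2 - 36x - 21
((Δ + E_{-1/3} ∘ E_{1}) + D ∘ Δ) f = (3/2)x^4 + x^3 - 14x^2 - (569/9)x - 1307/54


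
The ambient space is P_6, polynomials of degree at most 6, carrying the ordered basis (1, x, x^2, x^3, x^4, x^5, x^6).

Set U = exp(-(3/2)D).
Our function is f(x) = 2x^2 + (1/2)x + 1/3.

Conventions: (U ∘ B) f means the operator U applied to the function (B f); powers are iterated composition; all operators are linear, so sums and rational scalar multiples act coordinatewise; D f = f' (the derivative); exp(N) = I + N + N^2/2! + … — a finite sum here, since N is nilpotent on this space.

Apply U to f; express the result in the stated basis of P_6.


order-1 term: -6x - 3/4
order-2 term: 9/2
the series for exp(-(3/2)D) f terminates at order 2
exp(-(3/2)D) f = 2x^2 - (11/2)x + 49/12

the image equals g(x) = 2x^2 - (11/2)x + 49/12


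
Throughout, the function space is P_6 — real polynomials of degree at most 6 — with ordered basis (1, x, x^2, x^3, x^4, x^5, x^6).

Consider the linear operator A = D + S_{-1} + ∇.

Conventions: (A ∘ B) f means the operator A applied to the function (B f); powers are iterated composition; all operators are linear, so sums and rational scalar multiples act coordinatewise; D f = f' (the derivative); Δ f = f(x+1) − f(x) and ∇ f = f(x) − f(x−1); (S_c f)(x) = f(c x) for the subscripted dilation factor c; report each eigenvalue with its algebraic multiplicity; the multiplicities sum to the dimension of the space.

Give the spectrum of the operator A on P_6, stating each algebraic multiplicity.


image of 1: 1
image of x: -x + 2
image of x^2: x^2 + 4x - 1
image of x^3: -x^3 + 6x^2 - 3x + 1
image of x^4: x^4 + 8x^3 - 6x^2 + 4x - 1
image of x^5: -x^5 + 10x^4 - 10x^3 + 10x^2 - 5x + 1
image of x^6: x^6 + 12x^5 - 15x^4 + 20x^3 - 15x^2 + 6x - 1
the matrix is upper triangular; its diagonal is (1, -1, 1, -1, 1, -1, 1)
for a triangular matrix the eigenvalues are the diagonal entries, with algebraic multiplicity their repetition count

λ = -1 (multiplicity 3), λ = 1 (multiplicity 4)


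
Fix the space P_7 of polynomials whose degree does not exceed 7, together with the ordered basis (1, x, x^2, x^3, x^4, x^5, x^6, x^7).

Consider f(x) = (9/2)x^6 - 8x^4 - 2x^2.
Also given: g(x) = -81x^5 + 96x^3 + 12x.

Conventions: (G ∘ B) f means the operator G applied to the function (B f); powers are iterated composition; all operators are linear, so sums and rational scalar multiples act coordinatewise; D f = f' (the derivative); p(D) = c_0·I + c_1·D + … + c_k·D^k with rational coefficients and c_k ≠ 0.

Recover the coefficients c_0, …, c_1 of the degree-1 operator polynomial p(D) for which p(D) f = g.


D^0 f = (9/2)x^6 - 8x^4 - 2x^2
D^1 f = 27x^5 - 32x^3 - 4x
matching coefficients of g against c_0 f + c_1 Df + … from the top degree down determines the c_i
solution: c_0 = 0, c_1 = -3

p(D) = -3·D, i.e. c_0 = 0, c_1 = -3


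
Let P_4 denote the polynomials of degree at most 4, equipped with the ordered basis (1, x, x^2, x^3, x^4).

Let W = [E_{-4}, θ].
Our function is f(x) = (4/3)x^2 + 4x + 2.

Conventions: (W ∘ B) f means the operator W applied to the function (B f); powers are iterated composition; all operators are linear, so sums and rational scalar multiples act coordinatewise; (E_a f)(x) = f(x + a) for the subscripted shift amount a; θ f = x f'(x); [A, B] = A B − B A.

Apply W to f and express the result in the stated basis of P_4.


g(x) = -(32/3)x + 80/3

θ f = (8/3)x^2 + 4x
E_{-4} θ f = (8/3)x^2 - (52/3)x + 80/3
E_{-4} f = (4/3)x^2 - (20/3)x + 22/3
θ E_{-4} f = (8/3)x^2 - (20/3)x
[E_{-4}, θ] f = -(32/3)x + 80/3


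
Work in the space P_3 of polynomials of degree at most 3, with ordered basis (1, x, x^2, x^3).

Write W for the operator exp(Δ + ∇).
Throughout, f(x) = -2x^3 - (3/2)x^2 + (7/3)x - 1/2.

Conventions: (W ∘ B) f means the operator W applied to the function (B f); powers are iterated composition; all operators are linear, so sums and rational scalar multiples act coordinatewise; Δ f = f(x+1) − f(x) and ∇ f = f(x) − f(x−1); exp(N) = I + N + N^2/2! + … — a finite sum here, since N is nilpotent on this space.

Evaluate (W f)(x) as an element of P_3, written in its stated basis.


order-1 term: -12x^2 - 6x + 2/3
order-2 term: -24x - 6
order-3 term: -16
the series for exp(Δ + ∇) f terminates at order 3
exp(Δ + ∇) f = -2x^3 - (27/2)x^2 - (83/3)x - 131/6

the result is g(x) = -2x^3 - (27/2)x^2 - (83/3)x - 131/6


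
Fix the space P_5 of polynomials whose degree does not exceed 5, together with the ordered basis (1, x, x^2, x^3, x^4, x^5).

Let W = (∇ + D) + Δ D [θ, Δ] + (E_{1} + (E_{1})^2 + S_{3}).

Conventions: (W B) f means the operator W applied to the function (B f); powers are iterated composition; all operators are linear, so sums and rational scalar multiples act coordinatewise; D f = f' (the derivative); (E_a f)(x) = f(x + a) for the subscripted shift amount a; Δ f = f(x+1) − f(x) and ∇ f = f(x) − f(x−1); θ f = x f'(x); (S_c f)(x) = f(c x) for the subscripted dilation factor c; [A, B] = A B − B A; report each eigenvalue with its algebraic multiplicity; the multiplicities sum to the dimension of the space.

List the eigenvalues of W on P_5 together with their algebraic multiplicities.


λ = 3 (multiplicity 1), λ = 5 (multiplicity 1), λ = 11 (multiplicity 1), λ = 29 (multiplicity 1), λ = 83 (multiplicity 1), λ = 245 (multiplicity 1)

image of 1: 3
image of x: 5x + 5
image of x^2: 11x^2 + 10x + 4
image of x^3: 29x^3 + 15x^2 + 12x + 4
image of x^4: 83x^4 + 20x^3 + 24x^2 + 16x - 20
image of x^5: 245x^5 + 25x^4 + 40x^3 + 40x^2 - 100x - 106
the matrix is upper triangular; its diagonal is (3, 5, 11, 29, 83, 245)
for a triangular matrix the eigenvalues are the diagonal entries, with algebraic multiplicity their repetition count


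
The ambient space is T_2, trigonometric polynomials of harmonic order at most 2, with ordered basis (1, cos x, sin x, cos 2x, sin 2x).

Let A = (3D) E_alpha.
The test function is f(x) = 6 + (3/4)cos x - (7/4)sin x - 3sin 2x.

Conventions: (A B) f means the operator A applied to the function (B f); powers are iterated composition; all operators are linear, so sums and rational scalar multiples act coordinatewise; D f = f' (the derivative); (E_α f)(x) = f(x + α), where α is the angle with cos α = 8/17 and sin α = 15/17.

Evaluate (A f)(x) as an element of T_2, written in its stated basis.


E_alpha f = 6 - (81/68)cos x - (101/68)sin x - (720/289)cos 2x + (483/289)sin 2x
D E_alpha f = -(101/68)cos x + (81/68)sin x + (966/289)cos 2x + (1440/289)sin 2x
(3D) E_alpha f = -(303/68)cos x + (243/68)sin x + (2898/289)cos 2x + (4320/289)sin 2x

the result is g(x) = -(303/68)cos x + (243/68)sin x + (2898/289)cos 2x + (4320/289)sin 2x


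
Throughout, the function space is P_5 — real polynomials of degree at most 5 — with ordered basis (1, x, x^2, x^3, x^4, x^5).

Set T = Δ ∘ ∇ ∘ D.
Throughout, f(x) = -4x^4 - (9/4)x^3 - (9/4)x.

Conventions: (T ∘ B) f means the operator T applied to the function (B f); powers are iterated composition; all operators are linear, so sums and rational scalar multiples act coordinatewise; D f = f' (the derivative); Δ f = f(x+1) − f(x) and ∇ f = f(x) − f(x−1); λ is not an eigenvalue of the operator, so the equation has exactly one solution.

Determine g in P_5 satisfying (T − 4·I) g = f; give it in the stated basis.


write g with unknown coordinates in the stated basis and equate coefficients in (T − 4·I) g = f
solving from the highest basis element down gives g = x^4 + (9/16)x^3 + (105/16)x + 27/32
check: T g = 24x + 27/8
so T g − 4·g = -4x^4 - (9/4)x^3 - (9/4)x = f ✓

g(x) = x^4 + (9/16)x^3 + (105/16)x + 27/32


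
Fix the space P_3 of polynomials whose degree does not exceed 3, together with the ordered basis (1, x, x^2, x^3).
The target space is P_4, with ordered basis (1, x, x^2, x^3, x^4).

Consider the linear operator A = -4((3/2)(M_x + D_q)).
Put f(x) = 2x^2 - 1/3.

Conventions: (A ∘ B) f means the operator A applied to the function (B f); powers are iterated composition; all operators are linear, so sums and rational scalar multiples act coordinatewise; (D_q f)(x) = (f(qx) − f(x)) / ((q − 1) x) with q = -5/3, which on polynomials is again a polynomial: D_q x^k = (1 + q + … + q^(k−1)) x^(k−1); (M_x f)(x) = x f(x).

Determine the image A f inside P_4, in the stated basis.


M_x f = 2x^3 - (1/3)x
D_q f = -(4/3)x
(M_x + D_q) f = 2x^3 - (5/3)x
((3/2)(M_x + D_q)) f = 3x^3 - (5/2)x
(-4((3/2)(M_x + D_q))) f = -12x^3 + 10x

the image equals g(x) = -12x^3 + 10x


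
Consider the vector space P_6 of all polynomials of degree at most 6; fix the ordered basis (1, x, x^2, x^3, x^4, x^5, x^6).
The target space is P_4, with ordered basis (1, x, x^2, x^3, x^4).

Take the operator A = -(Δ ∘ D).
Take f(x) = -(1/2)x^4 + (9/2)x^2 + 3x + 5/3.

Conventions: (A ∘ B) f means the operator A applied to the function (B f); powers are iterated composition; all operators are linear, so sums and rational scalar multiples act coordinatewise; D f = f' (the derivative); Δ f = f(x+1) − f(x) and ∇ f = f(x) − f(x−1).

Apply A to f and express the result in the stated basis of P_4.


D f = -2x^3 + 9x + 3
Δ D f = -6x^2 - 6x + 7
(-(Δ ∘ D)) f = 6x^2 + 6x - 7

the image equals g(x) = 6x^2 + 6x - 7


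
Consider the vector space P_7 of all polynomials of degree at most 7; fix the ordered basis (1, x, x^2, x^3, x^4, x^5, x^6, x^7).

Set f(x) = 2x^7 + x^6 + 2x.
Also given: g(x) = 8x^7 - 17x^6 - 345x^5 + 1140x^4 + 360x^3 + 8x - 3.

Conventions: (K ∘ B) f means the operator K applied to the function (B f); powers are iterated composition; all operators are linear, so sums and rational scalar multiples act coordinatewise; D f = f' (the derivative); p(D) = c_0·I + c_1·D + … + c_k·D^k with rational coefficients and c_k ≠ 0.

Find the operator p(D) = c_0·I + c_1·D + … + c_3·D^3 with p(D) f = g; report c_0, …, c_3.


D^0 f = 2x^7 + x^6 + 2x
D^1 f = 14x^6 + 6x^5 + 2
D^2 f = 84x^5 + 30x^4
D^3 f = 420x^4 + 120x^3
matching coefficients of g against c_0 f + c_1 Df + … from the top degree down determines the c_i
solution: c_0 = 4, c_1 = -3/2, c_2 = -4, c_3 = 3

p(D) = 4·I − (3/2)·D − 4·D^2 + 3·D^3, i.e. c_0 = 4, c_1 = -3/2, c_2 = -4, c_3 = 3


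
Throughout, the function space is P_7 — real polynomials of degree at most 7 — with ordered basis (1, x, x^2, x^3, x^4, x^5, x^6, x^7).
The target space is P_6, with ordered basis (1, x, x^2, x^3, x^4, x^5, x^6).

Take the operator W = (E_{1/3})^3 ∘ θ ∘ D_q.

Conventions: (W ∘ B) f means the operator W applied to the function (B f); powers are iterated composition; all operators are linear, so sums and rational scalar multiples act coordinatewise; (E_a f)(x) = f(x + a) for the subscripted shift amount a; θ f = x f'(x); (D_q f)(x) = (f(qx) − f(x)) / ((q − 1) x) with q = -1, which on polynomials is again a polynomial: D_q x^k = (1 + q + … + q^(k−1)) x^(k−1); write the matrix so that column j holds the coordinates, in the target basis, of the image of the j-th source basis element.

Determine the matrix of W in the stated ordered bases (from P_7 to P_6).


image of 1: 0
image of x: 0
image of x^2: 0
image of x^3: 2x^2 + 4x + 2
image of x^4: 0
image of x^5: 4x^4 + 16x^3 + 24x^2 + 16x + 4
image of x^6: 0
image of x^7: 6x^6 + 36x^5 + 90x^4 + 120x^3 + 90x^2 + 36x + 6
each image's coordinates form column j of the matrix

the matrix is [[0, 0, 0, 2, 0, 4, 0, 6]; [0, 0, 0, 4, 0, 16, 0, 36]; [0, 0, 0, 2, 0, 24, 0, 90]; [0, 0, 0, 0, 0, 16, 0, 120]; [0, 0, 0, 0, 0, 4, 0, 90]; [0, 0, 0, 0, 0, 0, 0, 36]; [0, 0, 0, 0, 0, 0, 0, 6]] (rows listed top to bottom)


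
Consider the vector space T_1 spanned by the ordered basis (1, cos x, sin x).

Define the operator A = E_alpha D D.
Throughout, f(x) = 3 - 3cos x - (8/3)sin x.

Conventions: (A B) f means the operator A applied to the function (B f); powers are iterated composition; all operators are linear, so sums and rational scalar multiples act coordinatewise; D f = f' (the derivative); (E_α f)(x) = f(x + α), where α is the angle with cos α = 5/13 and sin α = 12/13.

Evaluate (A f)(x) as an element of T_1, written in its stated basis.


D f = -(8/3)cos x + 3sin x
D D f = 3cos x + (8/3)sin x
E_alpha D D f = (47/13)cos x - (68/39)sin x

the image equals g(x) = (47/13)cos x - (68/39)sin x


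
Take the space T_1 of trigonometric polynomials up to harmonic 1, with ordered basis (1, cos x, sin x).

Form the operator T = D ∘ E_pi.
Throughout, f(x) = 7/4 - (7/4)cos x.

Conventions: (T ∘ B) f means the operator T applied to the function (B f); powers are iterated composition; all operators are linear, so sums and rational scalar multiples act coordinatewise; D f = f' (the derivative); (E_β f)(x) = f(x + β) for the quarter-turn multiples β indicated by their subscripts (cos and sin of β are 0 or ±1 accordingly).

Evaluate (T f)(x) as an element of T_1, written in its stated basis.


E_pi f = 7/4 + (7/4)cos x
D E_pi f = -(7/4)sin x

g(x) = -(7/4)sin x


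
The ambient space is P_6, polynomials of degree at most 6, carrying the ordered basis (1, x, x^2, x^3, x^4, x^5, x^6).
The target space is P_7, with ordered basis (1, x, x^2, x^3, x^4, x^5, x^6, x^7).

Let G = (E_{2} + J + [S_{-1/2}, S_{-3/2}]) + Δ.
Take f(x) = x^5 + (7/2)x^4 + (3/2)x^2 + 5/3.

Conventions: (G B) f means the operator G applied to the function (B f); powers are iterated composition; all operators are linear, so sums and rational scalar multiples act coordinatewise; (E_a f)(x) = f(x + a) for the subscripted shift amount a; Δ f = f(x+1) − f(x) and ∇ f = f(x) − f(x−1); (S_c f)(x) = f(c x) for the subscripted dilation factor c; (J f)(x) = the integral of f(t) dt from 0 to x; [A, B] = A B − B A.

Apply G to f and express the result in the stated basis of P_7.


g(x) = (1/6)x^6 + (17/10)x^5 + (37/2)x^4 + (185/2)x^3 + (393/2)x^2 + (665/3)x + 305/3

E_{2} f = x^5 + (27/2)x^4 + 68x^3 + (331/2)x^2 + 198x + 287/3
J f = (1/6)x^6 + (7/10)x^5 + (1/2)x^3 + (5/3)x
S_{-3/2} f = -(243/32)x^5 + (567/32)x^4 + (27/8)x^2 + 5/3
S_{-1/2} S_{-3/2} f = (243/1024)x^5 + (567/512)x^4 + (27/32)x^2 + 5/3
S_{-1/2} f = -(1/32)x^5 + (7/32)x^4 + (3/8)x^2 + 5/3
S_{-3/2} S_{-1/2} f = (243/1024)x^5 + (567/512)x^4 + (27/32)x^2 + 5/3
[S_{-1/2}, S_{-3/2}] f = 0
(E_{2} + J + [S_{-1/2}, S_{-3/2}]) f = (1/6)x^6 + (17/10)x^5 + (27/2)x^4 + (137/2)x^3 + (331/2)x^2 + (599/3)x + 287/3
Δ f = 5x^4 + 24x^3 + 31x^2 + 22x + 6
((E_{2} + J + [S_{-1/2}, S_{-3/2}]) + Δ) f = (1/6)x^6 + (17/10)x^5 + (37/2)x^4 + (185/2)x^3 + (393/2)x^2 + (665/3)x + 305/3


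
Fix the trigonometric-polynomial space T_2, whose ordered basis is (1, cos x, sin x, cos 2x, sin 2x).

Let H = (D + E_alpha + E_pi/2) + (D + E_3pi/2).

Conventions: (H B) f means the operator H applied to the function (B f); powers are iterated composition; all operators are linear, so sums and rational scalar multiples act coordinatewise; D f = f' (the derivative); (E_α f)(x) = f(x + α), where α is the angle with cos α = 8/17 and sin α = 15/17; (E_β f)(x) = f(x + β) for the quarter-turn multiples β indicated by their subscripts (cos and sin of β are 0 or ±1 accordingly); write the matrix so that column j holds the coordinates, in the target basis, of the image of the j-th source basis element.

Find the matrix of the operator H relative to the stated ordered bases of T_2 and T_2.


image of 1: 3
image of cos x: (8/17)cos x - (49/17)sin x
image of sin x: (49/17)cos x + (8/17)sin x
image of cos 2x: -(739/289)cos 2x - (1396/289)sin 2x
image of sin 2x: (1396/289)cos 2x - (739/289)sin 2x
each image's coordinates form column j of the matrix

the matrix is [[3, 0, 0, 0, 0]; [0, 8/17, 49/17, 0, 0]; [0, -49/17, 8/17, 0, 0]; [0, 0, 0, -739/289, 1396/289]; [0, 0, 0, -1396/289, -739/289]] (rows listed top to bottom)


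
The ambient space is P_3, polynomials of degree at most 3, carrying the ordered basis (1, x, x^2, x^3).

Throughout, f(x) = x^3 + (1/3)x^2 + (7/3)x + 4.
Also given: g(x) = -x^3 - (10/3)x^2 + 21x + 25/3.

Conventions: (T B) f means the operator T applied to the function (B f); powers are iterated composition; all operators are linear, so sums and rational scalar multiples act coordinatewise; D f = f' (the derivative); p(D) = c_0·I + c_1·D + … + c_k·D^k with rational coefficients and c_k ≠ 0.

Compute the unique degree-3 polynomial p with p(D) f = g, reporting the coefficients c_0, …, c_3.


D^0 f = x^3 + (1/3)x^2 + (7/3)x + 4
D^1 f = 3x^2 + (2/3)x + 7/3
D^2 f = 6x + 2/3
D^3 f = 6
matching coefficients of g against c_0 f + c_1 Df + … from the top degree down determines the c_i
solution: c_0 = -1, c_1 = -1, c_2 = 4, c_3 = 2

c_0 = -1, c_1 = -1, c_2 = 4, c_3 = 2


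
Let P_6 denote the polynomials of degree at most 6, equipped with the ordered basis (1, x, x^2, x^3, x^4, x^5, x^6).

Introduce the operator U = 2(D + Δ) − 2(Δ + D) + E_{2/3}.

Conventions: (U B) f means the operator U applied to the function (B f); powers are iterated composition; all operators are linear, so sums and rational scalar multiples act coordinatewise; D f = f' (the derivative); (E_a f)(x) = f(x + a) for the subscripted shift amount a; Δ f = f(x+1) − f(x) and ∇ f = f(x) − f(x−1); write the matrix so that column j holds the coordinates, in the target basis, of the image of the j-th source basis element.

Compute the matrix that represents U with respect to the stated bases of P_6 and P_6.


image of 1: 1
image of x: x + 2/3
image of x^2: x^2 + (4/3)x + 4/9
image of x^3: x^3 + 2x^2 + (4/3)x + 8/27
image of x^4: x^4 + (8/3)x^3 + (8/3)x^2 + (32/27)x + 16/81
image of x^5: x^5 + (10/3)x^4 + (40/9)x^3 + (80/27)x^2 + (80/81)x + 32/243
image of x^6: x^6 + 4x^5 + (20/3)x^4 + (160/27)x^3 + (80/27)x^2 + (64/81)x + 64/729
each image's coordinates form column j of the matrix

the matrix is [[1, 2/3, 4/9, 8/27, 16/81, 32/243, 64/729]; [0, 1, 4/3, 4/3, 32/27, 80/81, 64/81]; [0, 0, 1, 2, 8/3, 80/27, 80/27]; [0, 0, 0, 1, 8/3, 40/9, 160/27]; [0, 0, 0, 0, 1, 10/3, 20/3]; [0, 0, 0, 0, 0, 1, 4]; [0, 0, 0, 0, 0, 0, 1]] (rows listed top to bottom)


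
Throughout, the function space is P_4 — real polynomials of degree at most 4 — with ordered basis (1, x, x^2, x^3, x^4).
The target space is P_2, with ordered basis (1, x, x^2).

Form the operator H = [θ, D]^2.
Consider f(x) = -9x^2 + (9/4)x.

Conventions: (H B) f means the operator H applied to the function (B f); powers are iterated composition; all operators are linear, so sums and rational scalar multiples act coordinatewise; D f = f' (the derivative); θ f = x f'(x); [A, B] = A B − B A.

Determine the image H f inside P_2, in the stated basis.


D f = -18x + 9/4
θ D f = -18x
θ f = -18x^2 + (9/4)x
D θ f = -36x + 9/4
[θ, D] f = 18x - 9/4
D [θ, D] f = 18
θ D [θ, D] f = 0
θ [θ, D] f = 18x
D θ [θ, D] f = 18
[θ, D] [θ, D] f = -18

g(x) = -18


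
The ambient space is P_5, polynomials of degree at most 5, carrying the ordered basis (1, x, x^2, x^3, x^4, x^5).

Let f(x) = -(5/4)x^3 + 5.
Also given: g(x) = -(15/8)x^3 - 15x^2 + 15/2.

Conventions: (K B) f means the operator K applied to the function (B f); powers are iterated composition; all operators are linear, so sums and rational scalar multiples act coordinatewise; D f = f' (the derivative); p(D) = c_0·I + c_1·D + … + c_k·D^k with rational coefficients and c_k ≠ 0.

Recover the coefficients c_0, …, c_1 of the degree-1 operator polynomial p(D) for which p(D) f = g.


p(D) = (3/2)·I + 4·D, i.e. c_0 = 3/2, c_1 = 4

D^0 f = -(5/4)x^3 + 5
D^1 f = -(15/4)x^2
matching coefficients of g against c_0 f + c_1 Df + … from the top degree down determines the c_i
solution: c_0 = 3/2, c_1 = 4


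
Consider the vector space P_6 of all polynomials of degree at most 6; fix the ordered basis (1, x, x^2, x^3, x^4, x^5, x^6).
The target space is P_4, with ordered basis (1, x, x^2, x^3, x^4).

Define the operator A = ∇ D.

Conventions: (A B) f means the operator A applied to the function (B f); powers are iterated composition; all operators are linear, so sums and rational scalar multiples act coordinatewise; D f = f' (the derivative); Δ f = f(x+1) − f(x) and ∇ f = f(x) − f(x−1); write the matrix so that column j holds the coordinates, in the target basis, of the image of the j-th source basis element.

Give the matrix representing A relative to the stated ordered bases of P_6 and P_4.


the matrix is [[0, 0, 2, -3, 4, -5, 6]; [0, 0, 0, 6, -12, 20, -30]; [0, 0, 0, 0, 12, -30, 60]; [0, 0, 0, 0, 0, 20, -60]; [0, 0, 0, 0, 0, 0, 30]] (rows listed top to bottom)

image of 1: 0
image of x: 0
image of x^2: 2
image of x^3: 6x - 3
image of x^4: 12x^2 - 12x + 4
image of x^5: 20x^3 - 30x^2 + 20x - 5
image of x^6: 30x^4 - 60x^3 + 60x^2 - 30x + 6
each image's coordinates form column j of the matrix


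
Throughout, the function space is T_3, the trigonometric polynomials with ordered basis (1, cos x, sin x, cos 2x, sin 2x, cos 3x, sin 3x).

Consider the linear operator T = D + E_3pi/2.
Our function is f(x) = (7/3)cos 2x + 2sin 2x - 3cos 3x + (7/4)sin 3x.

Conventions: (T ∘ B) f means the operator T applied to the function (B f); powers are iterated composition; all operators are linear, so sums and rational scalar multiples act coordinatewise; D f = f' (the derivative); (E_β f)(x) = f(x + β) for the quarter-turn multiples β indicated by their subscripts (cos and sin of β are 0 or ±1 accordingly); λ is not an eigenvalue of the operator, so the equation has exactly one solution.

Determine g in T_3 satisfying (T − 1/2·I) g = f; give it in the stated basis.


the image equals g(x) = -(6/5)cos 2x + (4/15)sin 2x - (22/65)cos 3x - (103/130)sin 3x

write g with unknown coordinates in the stated basis and equate coefficients in (T − 1/2·I) g = f
solving from the highest basis element down gives g = -(6/5)cos 2x + (4/15)sin 2x - (22/65)cos 3x - (103/130)sin 3x
check: T g = (26/15)cos 2x + (32/15)sin 2x - (206/65)cos 3x + (88/65)sin 3x
so T g − 1/2·g = (7/3)cos 2x + 2sin 2x - 3cos 3x + (7/4)sin 3x = f ✓


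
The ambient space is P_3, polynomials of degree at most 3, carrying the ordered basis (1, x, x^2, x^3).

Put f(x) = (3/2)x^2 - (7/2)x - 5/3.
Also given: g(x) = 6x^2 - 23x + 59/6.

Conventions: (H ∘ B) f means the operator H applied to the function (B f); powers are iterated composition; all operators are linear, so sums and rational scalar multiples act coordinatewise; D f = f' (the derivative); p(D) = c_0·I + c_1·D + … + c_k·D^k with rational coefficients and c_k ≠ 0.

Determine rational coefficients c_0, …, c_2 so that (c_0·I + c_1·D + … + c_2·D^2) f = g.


D^0 f = (3/2)x^2 - (7/2)x - 5/3
D^1 f = 3x - 7/2
D^2 f = 3
matching coefficients of g against c_0 f + c_1 Df + … from the top degree down determines the c_i
solution: c_0 = 4, c_1 = -3, c_2 = 2

c_0 = 4, c_1 = -3, c_2 = 2


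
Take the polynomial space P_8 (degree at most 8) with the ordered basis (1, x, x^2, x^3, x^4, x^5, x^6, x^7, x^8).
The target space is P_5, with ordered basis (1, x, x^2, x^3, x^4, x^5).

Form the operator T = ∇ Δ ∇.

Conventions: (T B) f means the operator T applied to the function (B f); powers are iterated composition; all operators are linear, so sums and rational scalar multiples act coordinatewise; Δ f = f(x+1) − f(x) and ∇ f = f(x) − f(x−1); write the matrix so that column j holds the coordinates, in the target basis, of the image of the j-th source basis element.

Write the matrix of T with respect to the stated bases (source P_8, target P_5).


image of 1: 0
image of x: 0
image of x^2: 0
image of x^3: 6
image of x^4: 24x - 12
image of x^5: 60x^2 - 60x + 30
image of x^6: 120x^3 - 180x^2 + 180x - 60
image of x^7: 210x^4 - 420x^3 + 630x^2 - 420x + 126
image of x^8: 336x^5 - 840x^4 + 1680x^3 - 1680x^2 + 1008x - 252
each image's coordinates form column j of the matrix

the matrix is [[0, 0, 0, 6, -12, 30, -60, 126, -252]; [0, 0, 0, 0, 24, -60, 180, -420, 1008]; [0, 0, 0, 0, 0, 60, -180, 630, -1680]; [0, 0, 0, 0, 0, 0, 120, -420, 1680]; [0, 0, 0, 0, 0, 0, 0, 210, -840]; [0, 0, 0, 0, 0, 0, 0, 0, 336]] (rows listed top to bottom)


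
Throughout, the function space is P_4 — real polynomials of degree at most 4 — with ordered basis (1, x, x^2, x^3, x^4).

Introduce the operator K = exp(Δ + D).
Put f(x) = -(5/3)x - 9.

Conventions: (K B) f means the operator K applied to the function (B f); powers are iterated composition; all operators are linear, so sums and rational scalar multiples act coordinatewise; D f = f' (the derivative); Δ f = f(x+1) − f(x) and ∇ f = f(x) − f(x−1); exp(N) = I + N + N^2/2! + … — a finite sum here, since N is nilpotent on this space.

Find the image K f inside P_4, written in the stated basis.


order-1 term: -10/3
the series for exp(Δ + D) f terminates at order 1
exp(Δ + D) f = -(5/3)x - 37/3

g(x) = -(5/3)x - 37/3


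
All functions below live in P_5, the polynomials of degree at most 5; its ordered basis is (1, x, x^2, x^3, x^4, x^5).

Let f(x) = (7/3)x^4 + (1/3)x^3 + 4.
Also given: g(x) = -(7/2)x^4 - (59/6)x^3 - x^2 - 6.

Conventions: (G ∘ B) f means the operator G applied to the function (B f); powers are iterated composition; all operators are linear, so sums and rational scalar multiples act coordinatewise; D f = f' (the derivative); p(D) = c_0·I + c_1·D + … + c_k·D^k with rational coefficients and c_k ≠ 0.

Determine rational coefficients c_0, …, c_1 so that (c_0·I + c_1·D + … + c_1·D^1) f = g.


D^0 f = (7/3)x^4 + (1/3)x^3 + 4
D^1 f = (28/3)x^3 + x^2
matching coefficients of g against c_0 f + c_1 Df + … from the top degree down determines the c_i
solution: c_0 = -3/2, c_1 = -1

c_0 = -3/2, c_1 = -1


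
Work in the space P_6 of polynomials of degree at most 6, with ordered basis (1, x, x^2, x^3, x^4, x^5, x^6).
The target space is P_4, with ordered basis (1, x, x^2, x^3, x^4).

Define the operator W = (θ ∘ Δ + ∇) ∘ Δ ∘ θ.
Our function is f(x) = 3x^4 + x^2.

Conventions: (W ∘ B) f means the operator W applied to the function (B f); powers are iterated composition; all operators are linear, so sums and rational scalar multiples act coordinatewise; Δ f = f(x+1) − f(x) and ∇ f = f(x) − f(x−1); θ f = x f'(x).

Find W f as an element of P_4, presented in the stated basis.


the result is g(x) = 432x^2 + 288x + 28

θ f = 12x^4 + 2x^2
Δ θ f = 48x^3 + 72x^2 + 52x + 14
Δ Δ θ f = 144x^2 + 288x + 172
θ Δ Δ θ f = 288x^2 + 288x
∇ Δ θ f = 144x^2 + 28
(θ ∘ Δ + ∇) Δ θ f = 432x^2 + 288x + 28


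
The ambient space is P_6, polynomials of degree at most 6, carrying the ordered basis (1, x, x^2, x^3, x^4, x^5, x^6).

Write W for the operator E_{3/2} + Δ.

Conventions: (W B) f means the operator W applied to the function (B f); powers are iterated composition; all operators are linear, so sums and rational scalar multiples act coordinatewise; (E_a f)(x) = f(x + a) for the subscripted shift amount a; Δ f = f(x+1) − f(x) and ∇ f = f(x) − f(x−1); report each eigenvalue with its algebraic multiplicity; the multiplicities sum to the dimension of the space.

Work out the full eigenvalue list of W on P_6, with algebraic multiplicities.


λ = 1 (multiplicity 7)

image of 1: 1
image of x: x + 5/2
image of x^2: x^2 + 5x + 13/4
image of x^3: x^3 + (15/2)x^2 + (39/4)x + 35/8
image of x^4: x^4 + 10x^3 + (39/2)x^2 + (35/2)x + 97/16
image of x^5: x^5 + (25/2)x^4 + (65/2)x^3 + (175/4)x^2 + (485/16)x + 275/32
image of x^6: x^6 + 15x^5 + (195/4)x^4 + (175/2)x^3 + (1455/16)x^2 + (825/16)x + 793/64
the matrix is upper triangular; its diagonal is (1, 1, 1, 1, 1, 1, 1)
for a triangular matrix the eigenvalues are the diagonal entries, with algebraic multiplicity their repetition count


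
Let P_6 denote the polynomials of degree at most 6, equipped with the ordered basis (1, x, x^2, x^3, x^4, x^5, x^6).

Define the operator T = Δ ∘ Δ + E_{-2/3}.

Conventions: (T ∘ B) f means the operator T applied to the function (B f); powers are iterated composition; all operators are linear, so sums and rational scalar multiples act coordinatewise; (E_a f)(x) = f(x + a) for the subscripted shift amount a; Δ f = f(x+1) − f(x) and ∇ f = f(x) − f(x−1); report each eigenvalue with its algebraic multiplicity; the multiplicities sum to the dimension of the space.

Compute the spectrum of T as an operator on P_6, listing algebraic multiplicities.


image of 1: 1
image of x: x - 2/3
image of x^2: x^2 - (4/3)x + 22/9
image of x^3: x^3 - 2x^2 + (22/3)x + 154/27
image of x^4: x^4 - (8/3)x^3 + (44/3)x^2 + (616/27)x + 1150/81
image of x^5: x^5 - (10/3)x^4 + (220/9)x^3 + (1540/27)x^2 + (5750/81)x + 7258/243
image of x^6: x^6 - 4x^5 + (110/3)x^4 + (3080/27)x^3 + (5750/27)x^2 + (14516/81)x + 45262/729
the matrix is upper triangular; its diagonal is (1, 1, 1, 1, 1, 1, 1)
for a triangular matrix the eigenvalues are the diagonal entries, with algebraic multiplicity their repetition count

λ = 1 (multiplicity 7)


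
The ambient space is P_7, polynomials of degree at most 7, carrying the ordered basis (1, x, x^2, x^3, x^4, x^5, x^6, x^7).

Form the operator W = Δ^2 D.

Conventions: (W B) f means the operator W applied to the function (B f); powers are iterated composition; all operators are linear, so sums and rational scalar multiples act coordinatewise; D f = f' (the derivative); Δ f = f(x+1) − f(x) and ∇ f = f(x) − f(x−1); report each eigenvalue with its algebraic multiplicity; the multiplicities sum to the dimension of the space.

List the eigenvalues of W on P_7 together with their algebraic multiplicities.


image of 1: 0
image of x: 0
image of x^2: 0
image of x^3: 6
image of x^4: 24x + 24
image of x^5: 60x^2 + 120x + 70
image of x^6: 120x^3 + 360x^2 + 420x + 180
image of x^7: 210x^4 + 840x^3 + 1470x^2 + 1260x + 434
the matrix is upper triangular; its diagonal is (0, 0, 0, 0, 0, 0, 0, 0)
for a triangular matrix the eigenvalues are the diagonal entries, with algebraic multiplicity their repetition count

λ = 0 (multiplicity 8)


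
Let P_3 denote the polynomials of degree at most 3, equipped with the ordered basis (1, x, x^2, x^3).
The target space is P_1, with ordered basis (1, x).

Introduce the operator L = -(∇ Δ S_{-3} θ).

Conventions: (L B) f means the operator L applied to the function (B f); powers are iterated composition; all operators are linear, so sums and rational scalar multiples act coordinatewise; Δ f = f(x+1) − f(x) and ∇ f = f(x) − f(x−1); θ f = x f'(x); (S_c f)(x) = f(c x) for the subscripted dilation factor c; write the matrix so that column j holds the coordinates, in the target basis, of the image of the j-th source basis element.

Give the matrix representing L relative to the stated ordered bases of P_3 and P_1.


the matrix is [[0, 0, -36, 0]; [0, 0, 0, 486]] (rows listed top to bottom)

image of 1: 0
image of x: 0
image of x^2: -36
image of x^3: 486x
each image's coordinates form column j of the matrix


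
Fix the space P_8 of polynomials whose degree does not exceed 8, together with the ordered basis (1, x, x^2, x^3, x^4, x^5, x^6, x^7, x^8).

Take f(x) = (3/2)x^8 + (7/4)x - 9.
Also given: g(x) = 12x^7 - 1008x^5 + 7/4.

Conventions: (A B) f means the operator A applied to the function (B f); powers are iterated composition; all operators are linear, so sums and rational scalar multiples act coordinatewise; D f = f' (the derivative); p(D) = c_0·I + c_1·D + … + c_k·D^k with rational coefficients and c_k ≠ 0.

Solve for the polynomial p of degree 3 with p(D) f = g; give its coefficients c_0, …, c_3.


D^0 f = (3/2)x^8 + (7/4)x - 9
D^1 f = 12x^7 + 7/4
D^2 f = 84x^6
D^3 f = 504x^5
matching coefficients of g against c_0 f + c_1 Df + … from the top degree down determines the c_i
solution: c_0 = 0, c_1 = 1, c_2 = 0, c_3 = -2

c_0 = 0, c_1 = 1, c_2 = 0, c_3 = -2


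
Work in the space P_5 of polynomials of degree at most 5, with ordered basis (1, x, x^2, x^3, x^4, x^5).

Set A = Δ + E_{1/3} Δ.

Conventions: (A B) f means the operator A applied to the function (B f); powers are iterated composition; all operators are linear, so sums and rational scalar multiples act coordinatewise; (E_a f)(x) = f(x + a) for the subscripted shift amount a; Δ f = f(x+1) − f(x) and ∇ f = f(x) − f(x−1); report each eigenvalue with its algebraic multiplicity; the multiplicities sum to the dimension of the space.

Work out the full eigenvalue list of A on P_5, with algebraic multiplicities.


image of 1: 0
image of x: 2
image of x^2: 4x + 8/3
image of x^3: 6x^2 + 8x + 10/3
image of x^4: 8x^3 + 16x^2 + (40/3)x + 112/27
image of x^5: 10x^4 + (80/3)x^3 + (100/3)x^2 + (560/27)x + 422/81
the matrix is upper triangular; its diagonal is (0, 0, 0, 0, 0, 0)
for a triangular matrix the eigenvalues are the diagonal entries, with algebraic multiplicity their repetition count

λ = 0 (multiplicity 6)


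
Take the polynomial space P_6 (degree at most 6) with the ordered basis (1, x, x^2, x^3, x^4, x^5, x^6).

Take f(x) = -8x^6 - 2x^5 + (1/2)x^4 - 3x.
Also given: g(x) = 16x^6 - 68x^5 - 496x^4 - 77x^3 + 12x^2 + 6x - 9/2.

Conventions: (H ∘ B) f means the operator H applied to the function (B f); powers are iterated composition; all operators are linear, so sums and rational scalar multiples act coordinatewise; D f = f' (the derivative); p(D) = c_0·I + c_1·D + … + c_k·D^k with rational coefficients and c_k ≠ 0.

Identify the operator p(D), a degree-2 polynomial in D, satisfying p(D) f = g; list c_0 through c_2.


D^0 f = -8x^6 - 2x^5 + (1/2)x^4 - 3x
D^1 f = -48x^5 - 10x^4 + 2x^3 - 3
D^2 f = -240x^4 - 40x^3 + 6x^2
matching coefficients of g against c_0 f + c_1 Df + … from the top degree down determines the c_i
solution: c_0 = -2, c_1 = 3/2, c_2 = 2

p(D) = -2·I + (3/2)·D + 2·D^2, i.e. c_0 = -2, c_1 = 3/2, c_2 = 2


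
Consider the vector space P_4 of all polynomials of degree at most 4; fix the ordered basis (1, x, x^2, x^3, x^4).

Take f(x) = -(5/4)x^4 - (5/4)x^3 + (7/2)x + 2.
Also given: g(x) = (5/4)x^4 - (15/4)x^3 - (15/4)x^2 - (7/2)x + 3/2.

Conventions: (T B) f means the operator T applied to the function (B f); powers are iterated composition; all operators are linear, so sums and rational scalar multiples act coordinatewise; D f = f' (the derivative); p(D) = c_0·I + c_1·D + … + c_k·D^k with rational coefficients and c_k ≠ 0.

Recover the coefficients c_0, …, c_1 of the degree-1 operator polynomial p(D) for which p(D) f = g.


D^0 f = -(5/4)x^4 - (5/4)x^3 + (7/2)x + 2
D^1 f = -5x^3 - (15/4)x^2 + 7/2
matching coefficients of g against c_0 f + c_1 Df + … from the top degree down determines the c_i
solution: c_0 = -1, c_1 = 1

p(D) = -I + D, i.e. c_0 = -1, c_1 = 1


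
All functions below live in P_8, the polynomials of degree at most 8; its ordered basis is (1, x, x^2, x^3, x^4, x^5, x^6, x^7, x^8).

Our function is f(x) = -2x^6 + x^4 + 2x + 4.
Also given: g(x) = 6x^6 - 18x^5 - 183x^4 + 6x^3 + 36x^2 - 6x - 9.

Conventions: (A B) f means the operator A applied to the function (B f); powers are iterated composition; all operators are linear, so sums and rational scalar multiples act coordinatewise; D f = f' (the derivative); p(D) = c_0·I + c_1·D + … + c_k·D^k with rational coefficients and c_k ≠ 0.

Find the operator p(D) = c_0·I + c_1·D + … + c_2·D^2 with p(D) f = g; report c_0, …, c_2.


p(D) = -3·I + (3/2)·D + 3·D^2, i.e. c_0 = -3, c_1 = 3/2, c_2 = 3

D^0 f = -2x^6 + x^4 + 2x + 4
D^1 f = -12x^5 + 4x^3 + 2
D^2 f = -60x^4 + 12x^2
matching coefficients of g against c_0 f + c_1 Df + … from the top degree down determines the c_i
solution: c_0 = -3, c_1 = 3/2, c_2 = 3
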